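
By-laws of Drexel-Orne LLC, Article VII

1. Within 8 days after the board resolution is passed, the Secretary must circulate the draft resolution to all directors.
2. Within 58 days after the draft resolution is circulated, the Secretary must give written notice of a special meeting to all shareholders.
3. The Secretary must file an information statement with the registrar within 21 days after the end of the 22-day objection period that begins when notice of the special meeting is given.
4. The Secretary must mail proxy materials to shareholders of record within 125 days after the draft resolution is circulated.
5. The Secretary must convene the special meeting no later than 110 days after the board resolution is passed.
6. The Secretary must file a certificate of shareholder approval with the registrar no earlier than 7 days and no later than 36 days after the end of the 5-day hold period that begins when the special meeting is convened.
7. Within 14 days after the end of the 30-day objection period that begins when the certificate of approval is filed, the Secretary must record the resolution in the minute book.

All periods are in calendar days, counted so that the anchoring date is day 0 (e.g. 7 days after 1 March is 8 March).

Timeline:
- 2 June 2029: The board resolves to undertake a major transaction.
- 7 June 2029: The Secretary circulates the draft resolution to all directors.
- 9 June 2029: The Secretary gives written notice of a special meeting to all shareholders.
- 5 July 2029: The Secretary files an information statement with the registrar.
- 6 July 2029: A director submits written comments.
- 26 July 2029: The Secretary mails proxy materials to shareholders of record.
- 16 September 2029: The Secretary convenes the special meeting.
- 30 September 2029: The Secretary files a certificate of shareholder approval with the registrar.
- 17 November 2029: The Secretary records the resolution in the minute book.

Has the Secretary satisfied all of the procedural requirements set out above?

No

Step 1 — counting 8 days from 2 June 2029 (when the board resolution is passed) gives a deadline of 10 June 2029; completed 7 June 2029, before the deadline.
Step 2 — counting 58 days from 7 June 2029 (when the draft resolution is circulated) gives a deadline of 4 August 2029; 9 June 2029 is within that limit.
Step 3 — counting 21 days from 1 July 2029 (end of the 22-day objection period, which began when notice of the special meeting is given on 9 June 2029) gives a deadline of 22 July 2029; 5 July 2029 is within that limit.
Step 4 — counting 125 days from 7 June 2029 (when the draft resolution is circulated) gives a deadline of 10 October 2029; done 26 July 2029 — timely.
Step 5 — counting 110 days from 2 June 2029 (when the board resolution is passed) gives a deadline of 20 September 2029; done 16 September 2029 — timely.
Step 6 — 7 and 36 days from 21 September 2029 (end of the 5-day hold period, which began when the special meeting is convened on 16 September 2029) are 28 September 2029 and 27 October 2029 respectively; 30 September 2029 falls inside that range.
Step 7 — counting 14 days from 30 October 2029 (end of the 30-day objection period, which began when the certificate of approval is filed on 30 September 2029) gives a deadline of 13 November 2029; 17 November 2029 misses that deadline by 4 days.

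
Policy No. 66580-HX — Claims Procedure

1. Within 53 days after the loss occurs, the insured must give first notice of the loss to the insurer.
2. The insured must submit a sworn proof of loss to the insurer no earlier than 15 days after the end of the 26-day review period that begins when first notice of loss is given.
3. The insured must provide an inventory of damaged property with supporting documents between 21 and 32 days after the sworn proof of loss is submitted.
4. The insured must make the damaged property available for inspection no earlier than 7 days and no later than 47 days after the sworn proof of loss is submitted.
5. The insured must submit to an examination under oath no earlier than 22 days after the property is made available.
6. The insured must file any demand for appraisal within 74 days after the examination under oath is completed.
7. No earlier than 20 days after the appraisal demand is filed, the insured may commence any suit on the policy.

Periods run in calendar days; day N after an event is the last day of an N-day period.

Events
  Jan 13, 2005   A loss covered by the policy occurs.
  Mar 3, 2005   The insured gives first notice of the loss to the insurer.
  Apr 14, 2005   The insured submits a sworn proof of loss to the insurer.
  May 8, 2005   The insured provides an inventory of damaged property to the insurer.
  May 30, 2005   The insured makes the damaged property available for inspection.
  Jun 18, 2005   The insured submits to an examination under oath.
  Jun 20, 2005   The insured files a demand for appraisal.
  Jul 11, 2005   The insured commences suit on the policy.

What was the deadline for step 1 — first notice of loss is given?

Mar 7, 2005

Step 1 runs from Jan 13, 2005, when the loss occurs. 53 days after Jan 13, 2005 is Mar 7, 2005.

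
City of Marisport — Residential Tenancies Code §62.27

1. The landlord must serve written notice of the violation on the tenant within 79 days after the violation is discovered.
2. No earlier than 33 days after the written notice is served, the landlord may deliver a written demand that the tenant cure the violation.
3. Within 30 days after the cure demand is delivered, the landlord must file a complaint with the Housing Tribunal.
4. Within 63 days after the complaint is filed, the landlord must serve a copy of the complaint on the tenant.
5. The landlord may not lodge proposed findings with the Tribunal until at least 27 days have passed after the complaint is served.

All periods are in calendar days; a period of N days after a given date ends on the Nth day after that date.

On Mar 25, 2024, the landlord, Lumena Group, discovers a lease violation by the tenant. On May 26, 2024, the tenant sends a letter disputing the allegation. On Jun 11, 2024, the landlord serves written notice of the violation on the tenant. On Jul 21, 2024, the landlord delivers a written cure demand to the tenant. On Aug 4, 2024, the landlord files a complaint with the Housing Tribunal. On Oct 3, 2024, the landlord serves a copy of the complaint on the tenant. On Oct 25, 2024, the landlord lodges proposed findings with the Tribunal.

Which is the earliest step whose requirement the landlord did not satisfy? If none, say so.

Step 5

Step 1: 79 days after Mar 25, 2024 (when the violation is discovered) is Jun 12, 2024; done Jun 11, 2024 — timely.
Step 2: the earliest permitted date is 33 days after Jun 11, 2024 (when the written notice is served), i.e. Jul 14, 2024; done Jul 21, 2024, after the minimum wait.
Step 3: 30 days after Jul 21, 2024 (when the cure demand is delivered) is Aug 20, 2024; completed Aug 4, 2024, before the deadline.
Step 4: 63 days after Aug 4, 2024 (when the complaint is filed) is Oct 6, 2024; done Oct 3, 2024 — timely.
Step 5: the earliest permitted date is 27 days after Oct 3, 2024 (when the complaint is served), i.e. Oct 30, 2024; Oct 25, 2024 is 5 days before the earliest permitted date.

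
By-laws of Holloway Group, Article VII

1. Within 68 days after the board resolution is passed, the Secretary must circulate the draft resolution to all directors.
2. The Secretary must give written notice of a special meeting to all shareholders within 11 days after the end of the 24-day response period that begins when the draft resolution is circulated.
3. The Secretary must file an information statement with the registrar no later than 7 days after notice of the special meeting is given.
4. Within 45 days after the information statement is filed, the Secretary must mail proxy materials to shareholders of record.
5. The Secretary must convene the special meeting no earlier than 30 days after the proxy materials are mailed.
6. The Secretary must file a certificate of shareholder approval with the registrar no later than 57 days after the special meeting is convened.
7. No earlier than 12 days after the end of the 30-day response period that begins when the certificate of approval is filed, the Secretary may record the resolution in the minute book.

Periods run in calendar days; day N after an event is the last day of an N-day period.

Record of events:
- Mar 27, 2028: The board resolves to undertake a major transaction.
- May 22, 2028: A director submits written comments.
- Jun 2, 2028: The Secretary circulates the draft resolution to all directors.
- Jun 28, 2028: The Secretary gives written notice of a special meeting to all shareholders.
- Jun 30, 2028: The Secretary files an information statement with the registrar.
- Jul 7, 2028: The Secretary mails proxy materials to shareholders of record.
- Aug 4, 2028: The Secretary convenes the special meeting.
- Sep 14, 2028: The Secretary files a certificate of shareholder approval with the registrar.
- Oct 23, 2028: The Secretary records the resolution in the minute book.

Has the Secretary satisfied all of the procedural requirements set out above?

Step 1 — counting 68 days from Mar 27, 2028 (when the board resolution is passed) gives a deadline of Jun 3, 2028; done Jun 2, 2028 — timely.
Step 2 — counting 11 days from Jun 26, 2028 (end of the 24-day response period, which began when the draft resolution is circulated on Jun 2, 2028) gives a deadline of Jul 7, 2028; completed Jun 28, 2028, before the deadline.
Step 3 — counting 7 days from Jun 28, 2028 (when notice of the special meeting is given) gives a deadline of Jul 5, 2028; done Jun 30, 2028 — timely.
Step 4 — counting 45 days from Jun 30, 2028 (when the information statement is filed) gives a deadline of Aug 14, 2028; done Jul 7, 2028 — timely.
Step 5 — must wait 30 days from Jul 7, 2028 (when the proxy materials are mailed), so not before Aug 6, 2028; done Aug 4, 2028 — 2 days too early.

No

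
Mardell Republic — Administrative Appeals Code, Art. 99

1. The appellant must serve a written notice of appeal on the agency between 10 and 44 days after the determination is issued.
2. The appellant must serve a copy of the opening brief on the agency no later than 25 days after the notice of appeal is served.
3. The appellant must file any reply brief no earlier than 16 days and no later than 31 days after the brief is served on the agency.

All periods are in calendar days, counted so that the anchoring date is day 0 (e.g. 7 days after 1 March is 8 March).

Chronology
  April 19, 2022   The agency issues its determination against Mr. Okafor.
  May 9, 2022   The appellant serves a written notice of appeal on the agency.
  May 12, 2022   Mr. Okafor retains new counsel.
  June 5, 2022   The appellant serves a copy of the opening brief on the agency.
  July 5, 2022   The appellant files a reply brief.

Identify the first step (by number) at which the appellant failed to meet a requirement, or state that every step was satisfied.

Step 1: the window is 10–44 days after April 19, 2022 (when the determination is issued), so April 29, 2022 through June 2, 2022; May 9, 2022 falls inside that range.
Step 2: 25 days after May 9, 2022 (when the notice of appeal is served) is June 3, 2022; June 5, 2022 misses that deadline by 2 days.

Step 2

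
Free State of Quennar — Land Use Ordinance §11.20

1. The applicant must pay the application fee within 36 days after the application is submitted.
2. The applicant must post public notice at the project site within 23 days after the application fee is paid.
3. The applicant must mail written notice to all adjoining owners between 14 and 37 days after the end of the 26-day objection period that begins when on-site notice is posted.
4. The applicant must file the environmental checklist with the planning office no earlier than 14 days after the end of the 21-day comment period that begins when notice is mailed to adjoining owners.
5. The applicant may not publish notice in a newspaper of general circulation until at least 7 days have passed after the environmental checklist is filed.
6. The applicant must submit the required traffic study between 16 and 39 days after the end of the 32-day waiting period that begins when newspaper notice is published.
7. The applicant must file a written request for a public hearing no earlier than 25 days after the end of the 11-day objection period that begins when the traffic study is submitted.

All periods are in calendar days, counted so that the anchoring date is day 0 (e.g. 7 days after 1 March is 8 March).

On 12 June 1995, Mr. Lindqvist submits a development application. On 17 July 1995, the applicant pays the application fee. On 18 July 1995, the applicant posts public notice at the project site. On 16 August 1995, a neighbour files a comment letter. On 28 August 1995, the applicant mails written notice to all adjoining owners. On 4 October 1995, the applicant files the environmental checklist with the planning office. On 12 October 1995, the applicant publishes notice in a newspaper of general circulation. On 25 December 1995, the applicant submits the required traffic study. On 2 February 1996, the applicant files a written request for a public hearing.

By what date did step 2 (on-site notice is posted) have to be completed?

9 August 1995

Step 2 runs from 17 July 1995, when the application fee is paid. 23 days after 17 July 1995 is 9 August 1995.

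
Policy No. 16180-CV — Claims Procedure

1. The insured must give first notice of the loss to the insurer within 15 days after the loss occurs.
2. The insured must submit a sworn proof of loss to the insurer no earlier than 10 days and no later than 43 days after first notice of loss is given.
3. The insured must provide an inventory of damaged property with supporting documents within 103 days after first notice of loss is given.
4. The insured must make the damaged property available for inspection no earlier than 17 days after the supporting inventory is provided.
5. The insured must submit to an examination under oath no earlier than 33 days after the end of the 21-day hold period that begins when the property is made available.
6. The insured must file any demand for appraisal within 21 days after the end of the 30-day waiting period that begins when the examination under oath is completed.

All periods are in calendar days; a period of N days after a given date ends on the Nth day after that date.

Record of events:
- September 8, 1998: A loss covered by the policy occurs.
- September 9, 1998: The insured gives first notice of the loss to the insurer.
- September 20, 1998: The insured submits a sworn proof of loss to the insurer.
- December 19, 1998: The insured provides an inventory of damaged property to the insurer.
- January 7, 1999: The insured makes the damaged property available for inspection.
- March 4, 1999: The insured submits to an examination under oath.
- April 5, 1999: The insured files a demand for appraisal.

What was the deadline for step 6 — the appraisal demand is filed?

The examination under oath is completed on March 4, 1999; the 30-day waiting period therefore ends April 3, 1999, and step 6 runs from that date. 21 days after April 3, 1999 is April 24, 1999.

April 24, 1999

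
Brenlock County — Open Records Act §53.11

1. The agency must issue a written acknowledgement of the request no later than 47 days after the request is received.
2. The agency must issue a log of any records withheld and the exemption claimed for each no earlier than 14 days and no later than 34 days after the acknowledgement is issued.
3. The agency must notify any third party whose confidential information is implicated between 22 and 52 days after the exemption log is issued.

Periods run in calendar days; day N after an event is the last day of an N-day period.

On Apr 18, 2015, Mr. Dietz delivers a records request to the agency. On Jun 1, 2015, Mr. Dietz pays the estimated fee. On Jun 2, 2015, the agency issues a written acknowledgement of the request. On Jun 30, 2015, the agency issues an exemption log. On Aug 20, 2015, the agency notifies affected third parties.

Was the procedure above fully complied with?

(1) due by Apr 18, 2015 + 47 days = Jun 4, 2015; done Jun 2, 2015 — timely.
(2) the permitted window runs from Jun 2, 2015 + 14 = Jun 16, 2015 to Jun 2, 2015 + 34 = Jul 6, 2015; done Jun 30, 2015 — within the window.
(3) the permitted window runs from Jun 30, 2015 + 22 = Jul 22, 2015 to Jun 30, 2015 + 52 = Aug 21, 2015; done Aug 20, 2015, which is between those dates.

Yes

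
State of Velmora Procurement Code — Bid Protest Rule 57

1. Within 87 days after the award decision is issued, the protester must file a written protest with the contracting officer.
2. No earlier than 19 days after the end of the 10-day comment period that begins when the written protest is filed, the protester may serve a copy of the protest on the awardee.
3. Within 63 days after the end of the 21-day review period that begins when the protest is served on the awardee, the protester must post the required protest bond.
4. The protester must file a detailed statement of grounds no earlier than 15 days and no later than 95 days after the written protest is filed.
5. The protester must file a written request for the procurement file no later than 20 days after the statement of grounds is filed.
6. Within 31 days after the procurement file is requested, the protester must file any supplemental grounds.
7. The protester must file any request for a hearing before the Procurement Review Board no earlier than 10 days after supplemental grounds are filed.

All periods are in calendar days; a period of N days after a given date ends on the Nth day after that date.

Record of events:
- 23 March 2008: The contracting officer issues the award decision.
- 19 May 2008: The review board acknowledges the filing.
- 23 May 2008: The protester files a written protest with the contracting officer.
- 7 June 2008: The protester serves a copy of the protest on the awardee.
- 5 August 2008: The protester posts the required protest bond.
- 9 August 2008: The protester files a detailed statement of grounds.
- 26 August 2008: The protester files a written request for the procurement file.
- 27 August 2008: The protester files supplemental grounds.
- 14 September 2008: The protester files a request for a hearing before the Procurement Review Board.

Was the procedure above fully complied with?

Step 1 — counting 87 days from 23 March 2008 (when the award decision is issued) gives a deadline of 18 June 2008; completed 23 May 2008, before the deadline.
Step 2 — must wait 19 days from 2 June 2008 (end of the 10-day comment period, which began when the written protest is filed on 23 May 2008), so not before 21 June 2008; 7 June 2008 is 14 days before the earliest permitted date.

No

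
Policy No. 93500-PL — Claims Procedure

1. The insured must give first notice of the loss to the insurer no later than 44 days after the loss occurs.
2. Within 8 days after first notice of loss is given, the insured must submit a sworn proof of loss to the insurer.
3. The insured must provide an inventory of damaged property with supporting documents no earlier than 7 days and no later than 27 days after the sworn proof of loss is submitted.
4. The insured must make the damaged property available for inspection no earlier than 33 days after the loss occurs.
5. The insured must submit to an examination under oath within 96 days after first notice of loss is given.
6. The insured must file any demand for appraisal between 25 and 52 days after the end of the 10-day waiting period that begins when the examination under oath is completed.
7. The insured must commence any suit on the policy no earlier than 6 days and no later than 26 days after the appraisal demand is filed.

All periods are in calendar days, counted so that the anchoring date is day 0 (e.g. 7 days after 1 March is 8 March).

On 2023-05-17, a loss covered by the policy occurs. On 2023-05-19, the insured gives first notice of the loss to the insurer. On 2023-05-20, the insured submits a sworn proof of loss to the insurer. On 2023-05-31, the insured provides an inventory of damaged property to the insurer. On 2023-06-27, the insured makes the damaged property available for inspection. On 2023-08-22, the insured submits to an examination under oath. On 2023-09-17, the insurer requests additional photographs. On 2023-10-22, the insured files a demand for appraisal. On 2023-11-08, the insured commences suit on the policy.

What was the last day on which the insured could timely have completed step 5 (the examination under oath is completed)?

Step 5 runs from 2023-05-19, when first notice of loss is given. 96 days after 2023-05-19 is 2023-08-23.

2023-08-23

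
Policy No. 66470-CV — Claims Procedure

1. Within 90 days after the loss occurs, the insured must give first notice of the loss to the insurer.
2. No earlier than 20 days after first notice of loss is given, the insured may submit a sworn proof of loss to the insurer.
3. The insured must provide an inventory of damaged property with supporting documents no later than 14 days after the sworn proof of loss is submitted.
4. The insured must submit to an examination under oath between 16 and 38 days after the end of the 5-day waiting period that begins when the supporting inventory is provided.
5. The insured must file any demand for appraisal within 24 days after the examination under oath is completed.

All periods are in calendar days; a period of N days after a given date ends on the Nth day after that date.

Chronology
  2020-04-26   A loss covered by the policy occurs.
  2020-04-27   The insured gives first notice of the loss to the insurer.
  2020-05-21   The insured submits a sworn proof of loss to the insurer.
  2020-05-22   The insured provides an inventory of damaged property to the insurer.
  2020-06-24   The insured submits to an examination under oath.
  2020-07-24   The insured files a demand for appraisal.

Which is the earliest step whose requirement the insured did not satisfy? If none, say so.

(1) due by 2020-04-26 + 90 days = 2020-07-25; done 2020-04-27 — timely.
(2) permitted from 2020-04-27 + 20 days = 2020-05-17 onward; done 2020-05-21 — permitted.
(3) due by 2020-05-21 + 14 days = 2020-06-04; 2020-05-22 is within that limit.
(4) the permitted window runs from 2020-05-27 + 16 = 2020-06-12 to 2020-05-27 + 38 = 2020-07-04; done 2020-06-24 — within the window.
(5) due by 2020-06-24 + 24 days = 2020-07-18; done 2020-07-24 — 6 days late.

Step 5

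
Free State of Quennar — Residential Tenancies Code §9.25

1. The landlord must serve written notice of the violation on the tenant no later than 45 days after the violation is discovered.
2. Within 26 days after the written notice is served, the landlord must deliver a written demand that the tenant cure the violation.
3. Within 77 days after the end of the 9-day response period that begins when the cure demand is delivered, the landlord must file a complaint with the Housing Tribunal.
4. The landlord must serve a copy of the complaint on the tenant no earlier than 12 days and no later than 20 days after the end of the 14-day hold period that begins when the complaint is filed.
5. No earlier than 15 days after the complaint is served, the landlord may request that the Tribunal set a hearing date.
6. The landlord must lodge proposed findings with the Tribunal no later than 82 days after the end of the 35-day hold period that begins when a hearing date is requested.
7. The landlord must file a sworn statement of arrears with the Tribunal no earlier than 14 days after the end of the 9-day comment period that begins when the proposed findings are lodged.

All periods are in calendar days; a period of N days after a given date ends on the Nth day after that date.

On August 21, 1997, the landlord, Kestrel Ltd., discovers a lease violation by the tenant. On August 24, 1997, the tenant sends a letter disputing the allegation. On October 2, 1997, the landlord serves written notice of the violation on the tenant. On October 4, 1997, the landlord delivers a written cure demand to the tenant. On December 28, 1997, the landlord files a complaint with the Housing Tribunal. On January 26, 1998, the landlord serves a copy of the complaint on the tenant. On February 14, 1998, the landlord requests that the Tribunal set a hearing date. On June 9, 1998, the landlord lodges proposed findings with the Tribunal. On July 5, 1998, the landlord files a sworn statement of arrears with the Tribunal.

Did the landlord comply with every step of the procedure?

Step 1: 45 days after August 21, 1997 (when the violation is discovered) is October 5, 1997; done October 2, 1997 — timely.
Step 2: 26 days after October 2, 1997 (when the written notice is served) is October 28, 1997; October 4, 1997 is within that limit.
Step 3: 77 days after October 13, 1997 (end of the 9-day response period, which began when the cure demand is delivered on October 4, 1997) is December 29, 1997; December 28, 1997 is within that limit.
Step 4: the window is 12–20 days after January 11, 1998 (end of the 14-day hold period, which began when the complaint is filed on December 28, 1997), so January 23, 1998 through January 31, 1998; done January 26, 1998, which is between those dates.
Step 5: the earliest permitted date is 15 days after January 26, 1998 (when the complaint is served), i.e. February 10, 1998; done February 14, 1998, after the minimum wait.
Step 6: 82 days after March 21, 1998 (end of the 35-day hold period, which began when a hearing date is requested on February 14, 1998) is June 11, 1998; done June 9, 1998 — timely.
Step 7: the earliest permitted date is 14 days after June 18, 1998 (end of the 9-day comment period, which began when the proposed findings are lodged on June 9, 1998), i.e. July 2, 1998; done July 5, 1998, after the minimum wait.

Yes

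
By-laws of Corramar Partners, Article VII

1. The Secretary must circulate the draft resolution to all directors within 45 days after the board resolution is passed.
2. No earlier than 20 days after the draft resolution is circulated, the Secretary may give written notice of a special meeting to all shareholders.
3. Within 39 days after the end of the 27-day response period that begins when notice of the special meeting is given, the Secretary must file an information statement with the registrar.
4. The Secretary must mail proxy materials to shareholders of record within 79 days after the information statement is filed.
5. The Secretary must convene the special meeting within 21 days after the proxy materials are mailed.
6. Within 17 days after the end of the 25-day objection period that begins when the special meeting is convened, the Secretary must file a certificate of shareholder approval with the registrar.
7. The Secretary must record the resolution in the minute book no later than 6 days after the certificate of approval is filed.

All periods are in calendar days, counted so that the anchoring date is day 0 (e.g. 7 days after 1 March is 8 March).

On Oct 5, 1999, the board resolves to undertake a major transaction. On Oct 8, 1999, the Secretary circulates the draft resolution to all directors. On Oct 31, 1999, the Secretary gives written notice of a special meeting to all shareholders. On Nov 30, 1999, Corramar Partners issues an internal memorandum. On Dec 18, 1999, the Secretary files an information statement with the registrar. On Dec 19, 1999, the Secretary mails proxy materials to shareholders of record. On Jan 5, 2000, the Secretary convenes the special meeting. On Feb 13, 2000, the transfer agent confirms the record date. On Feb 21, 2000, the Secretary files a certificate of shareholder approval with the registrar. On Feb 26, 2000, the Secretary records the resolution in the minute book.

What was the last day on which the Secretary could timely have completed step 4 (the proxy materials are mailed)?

Step 4 runs from Dec 18, 1999, when the information statement is filed. 79 days after Dec 18, 1999 is Mar 6, 2000.

Mar 6, 2000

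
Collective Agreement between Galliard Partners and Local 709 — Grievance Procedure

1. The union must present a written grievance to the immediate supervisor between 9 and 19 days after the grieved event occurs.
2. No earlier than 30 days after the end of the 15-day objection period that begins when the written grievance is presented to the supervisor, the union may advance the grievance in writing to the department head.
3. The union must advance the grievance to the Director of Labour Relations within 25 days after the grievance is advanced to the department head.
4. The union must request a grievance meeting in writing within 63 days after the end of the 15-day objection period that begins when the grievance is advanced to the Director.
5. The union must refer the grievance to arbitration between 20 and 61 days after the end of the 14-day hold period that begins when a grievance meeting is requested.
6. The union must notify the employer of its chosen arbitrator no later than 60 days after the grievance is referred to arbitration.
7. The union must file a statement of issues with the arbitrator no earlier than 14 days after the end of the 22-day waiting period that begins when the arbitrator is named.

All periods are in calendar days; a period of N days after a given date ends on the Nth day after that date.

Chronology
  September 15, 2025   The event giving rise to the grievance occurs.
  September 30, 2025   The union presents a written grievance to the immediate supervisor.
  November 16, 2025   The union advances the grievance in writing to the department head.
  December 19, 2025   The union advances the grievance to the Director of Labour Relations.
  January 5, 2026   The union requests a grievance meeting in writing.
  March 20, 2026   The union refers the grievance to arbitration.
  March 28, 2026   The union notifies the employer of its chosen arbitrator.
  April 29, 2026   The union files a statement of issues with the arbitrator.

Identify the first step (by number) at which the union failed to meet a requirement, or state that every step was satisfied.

Step 1 — 9 and 19 days from September 15, 2025 (when the grieved event occurs) are September 24, 2025 and October 4, 2025 respectively; done September 30, 2025 — within the window.
Step 2 — must wait 30 days from October 15, 2025 (end of the 15-day objection period, which began when the written grievance is presented to the supervisor on September 30, 2025), so not before November 14, 2025; done November 16, 2025, after the minimum wait.
Step 3 — counting 25 days from November 16, 2025 (when the grievance is advanced to the department head) gives a deadline of December 11, 2025; done December 19, 2025 — 8 days late.
The analysis stops there.

Step 3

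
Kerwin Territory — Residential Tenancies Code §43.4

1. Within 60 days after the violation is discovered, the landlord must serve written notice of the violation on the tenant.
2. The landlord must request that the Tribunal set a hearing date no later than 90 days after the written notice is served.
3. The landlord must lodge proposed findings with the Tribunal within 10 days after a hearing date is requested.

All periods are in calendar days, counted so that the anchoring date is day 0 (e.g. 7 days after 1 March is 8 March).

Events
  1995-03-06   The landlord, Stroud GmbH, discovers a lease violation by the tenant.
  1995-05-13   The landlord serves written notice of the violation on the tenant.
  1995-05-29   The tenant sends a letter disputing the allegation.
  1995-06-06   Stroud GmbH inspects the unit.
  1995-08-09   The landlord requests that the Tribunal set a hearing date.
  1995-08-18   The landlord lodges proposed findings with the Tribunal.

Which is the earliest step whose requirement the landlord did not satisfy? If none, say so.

Step 1 — counting 60 days from 1995-03-06 (when the violation is discovered) gives a deadline of 1995-05-05; 1995-05-13 misses that deadline by 8 days.

Step 1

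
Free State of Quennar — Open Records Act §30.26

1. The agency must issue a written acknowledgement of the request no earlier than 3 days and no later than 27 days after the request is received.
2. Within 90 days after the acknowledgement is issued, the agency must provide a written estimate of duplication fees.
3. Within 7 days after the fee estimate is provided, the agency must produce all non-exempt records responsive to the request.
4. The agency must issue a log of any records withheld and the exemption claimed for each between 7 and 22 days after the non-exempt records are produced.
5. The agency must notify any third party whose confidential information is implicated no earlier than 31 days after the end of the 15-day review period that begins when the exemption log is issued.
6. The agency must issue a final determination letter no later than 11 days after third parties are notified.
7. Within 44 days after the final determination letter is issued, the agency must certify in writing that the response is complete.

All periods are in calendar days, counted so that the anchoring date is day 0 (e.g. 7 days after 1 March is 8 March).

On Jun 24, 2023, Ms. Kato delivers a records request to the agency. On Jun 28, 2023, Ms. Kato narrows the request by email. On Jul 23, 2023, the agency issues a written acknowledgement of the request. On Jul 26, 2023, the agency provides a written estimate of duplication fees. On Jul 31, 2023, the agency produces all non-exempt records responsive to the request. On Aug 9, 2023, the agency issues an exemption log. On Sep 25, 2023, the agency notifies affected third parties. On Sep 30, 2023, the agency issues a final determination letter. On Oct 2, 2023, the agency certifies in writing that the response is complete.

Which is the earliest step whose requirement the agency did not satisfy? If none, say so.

Step 1 — 3 and 27 days from Jun 24, 2023 (when the request is received) are Jun 27, 2023 and Jul 21, 2023 respectively; done Jul 23, 2023 — 2 days after the window closed.
The procedure was therefore not followed at step 1.

Step 1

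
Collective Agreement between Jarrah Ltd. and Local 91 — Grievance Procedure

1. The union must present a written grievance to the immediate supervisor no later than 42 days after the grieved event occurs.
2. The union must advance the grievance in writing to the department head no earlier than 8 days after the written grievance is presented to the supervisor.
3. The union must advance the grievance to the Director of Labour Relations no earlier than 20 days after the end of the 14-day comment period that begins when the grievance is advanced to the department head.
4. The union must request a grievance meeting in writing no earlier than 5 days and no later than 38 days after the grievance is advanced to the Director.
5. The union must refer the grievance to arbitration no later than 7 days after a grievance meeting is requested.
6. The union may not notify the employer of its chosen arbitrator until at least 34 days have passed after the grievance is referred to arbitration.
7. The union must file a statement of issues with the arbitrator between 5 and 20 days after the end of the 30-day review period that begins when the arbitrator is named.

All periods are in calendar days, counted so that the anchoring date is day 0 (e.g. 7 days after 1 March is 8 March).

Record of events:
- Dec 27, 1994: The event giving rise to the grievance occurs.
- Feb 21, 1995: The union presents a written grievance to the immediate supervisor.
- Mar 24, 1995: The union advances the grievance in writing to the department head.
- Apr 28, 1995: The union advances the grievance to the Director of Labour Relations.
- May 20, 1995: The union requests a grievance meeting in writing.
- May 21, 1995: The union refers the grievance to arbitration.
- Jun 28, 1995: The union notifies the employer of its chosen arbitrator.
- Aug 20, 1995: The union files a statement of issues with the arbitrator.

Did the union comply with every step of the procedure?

(1) due by Dec 27, 1994 + 42 days = Feb 7, 1995; done Feb 21, 1995 — 14 days late.

No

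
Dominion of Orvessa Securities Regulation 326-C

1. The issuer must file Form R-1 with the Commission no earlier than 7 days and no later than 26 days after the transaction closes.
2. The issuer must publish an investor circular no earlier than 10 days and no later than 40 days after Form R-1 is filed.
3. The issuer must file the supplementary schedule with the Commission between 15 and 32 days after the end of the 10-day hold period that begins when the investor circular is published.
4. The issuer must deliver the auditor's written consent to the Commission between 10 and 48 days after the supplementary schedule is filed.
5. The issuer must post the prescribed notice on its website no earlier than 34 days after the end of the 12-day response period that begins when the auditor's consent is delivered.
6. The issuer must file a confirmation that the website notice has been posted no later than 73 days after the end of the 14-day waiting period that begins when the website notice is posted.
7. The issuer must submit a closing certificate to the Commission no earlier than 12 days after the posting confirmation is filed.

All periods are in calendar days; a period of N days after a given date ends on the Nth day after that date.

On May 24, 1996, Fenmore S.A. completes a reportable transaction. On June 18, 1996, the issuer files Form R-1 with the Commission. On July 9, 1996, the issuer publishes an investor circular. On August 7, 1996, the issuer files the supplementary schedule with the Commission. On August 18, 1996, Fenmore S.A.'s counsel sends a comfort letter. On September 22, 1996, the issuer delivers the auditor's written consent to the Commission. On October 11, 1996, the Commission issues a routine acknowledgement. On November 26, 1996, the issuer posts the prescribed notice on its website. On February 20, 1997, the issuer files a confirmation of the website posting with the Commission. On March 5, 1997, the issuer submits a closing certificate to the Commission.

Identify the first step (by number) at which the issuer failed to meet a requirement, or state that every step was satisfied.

Step 1: the window is 7–26 days after May 24, 1996 (when the transaction closes), so May 31, 1996 through June 19, 1996; June 18, 1996 falls inside that range.
Step 2: the window is 10–40 days after June 18, 1996 (when Form R-1 is filed), so June 28, 1996 through July 28, 1996; done July 9, 1996, which is between those dates.
Step 3: the window is 15–32 days after July 19, 1996 (end of the 10-day hold period, which began when the investor circular is published on July 9, 1996), so August 3, 1996 through August 20, 1996; August 7, 1996 falls inside that range.
Step 4: the window is 10–48 days after August 7, 1996 (when the supplementary schedule is filed), so August 17, 1996 through September 24, 1996; done September 22, 1996 — within the window.
Step 5: the earliest permitted date is 34 days after October 4, 1996 (end of the 12-day response period, which began when the auditor's consent is delivered on September 22, 1996), i.e. November 7, 1996; November 26, 1996 is on or after that date.
Step 6: 73 days after December 10, 1996 (end of the 14-day waiting period, which began when the website notice is posted on November 26, 1996) is February 21, 1997; completed February 20, 1997, before the deadline.
Step 7: the earliest permitted date is 12 days after February 20, 1997 (when the posting confirmation is filed), i.e. March 4, 1997; done March 5, 1997 — permitted.

None — every step was satisfied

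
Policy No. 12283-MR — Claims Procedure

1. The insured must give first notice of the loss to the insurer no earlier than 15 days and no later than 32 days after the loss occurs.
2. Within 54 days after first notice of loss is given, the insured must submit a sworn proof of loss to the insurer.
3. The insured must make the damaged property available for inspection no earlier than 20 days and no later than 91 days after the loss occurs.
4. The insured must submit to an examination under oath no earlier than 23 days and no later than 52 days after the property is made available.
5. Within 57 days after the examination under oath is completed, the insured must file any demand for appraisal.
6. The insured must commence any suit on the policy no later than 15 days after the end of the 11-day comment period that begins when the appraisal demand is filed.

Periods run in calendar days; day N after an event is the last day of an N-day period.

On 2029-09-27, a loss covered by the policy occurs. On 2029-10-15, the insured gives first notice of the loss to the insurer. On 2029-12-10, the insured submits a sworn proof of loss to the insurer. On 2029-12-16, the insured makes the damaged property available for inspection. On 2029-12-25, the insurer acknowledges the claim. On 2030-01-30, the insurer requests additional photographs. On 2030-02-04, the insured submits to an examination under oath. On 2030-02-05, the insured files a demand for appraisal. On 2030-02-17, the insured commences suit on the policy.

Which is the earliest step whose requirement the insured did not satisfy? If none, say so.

Step 2

Step 1: the window is 15–32 days after 2029-09-27 (when the loss occurs), so 2029-10-12 through 2029-10-29; done 2029-10-15 — within the window.
Step 2: 54 days after 2029-10-15 (when first notice of loss is given) is 2029-12-08; 2029-12-10 misses that deadline by 2 days.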